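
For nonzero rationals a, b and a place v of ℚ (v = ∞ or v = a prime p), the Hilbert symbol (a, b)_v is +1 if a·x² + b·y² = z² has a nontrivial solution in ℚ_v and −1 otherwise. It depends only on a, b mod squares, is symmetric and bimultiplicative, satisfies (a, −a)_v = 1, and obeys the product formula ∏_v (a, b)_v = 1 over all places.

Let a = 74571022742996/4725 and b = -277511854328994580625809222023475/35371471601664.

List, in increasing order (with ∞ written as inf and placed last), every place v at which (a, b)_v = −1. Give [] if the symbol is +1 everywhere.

[3, 37]

Mod squares: a ≡ 13209, b ≡ -19. Check v ∈ {∞, 2, 3, 5, 7, 11, 13, 17, 19, 37, 41}.
v=13: a=13^2·(≡10), b=13^4·(≡6) mod 13; (10|13)=+1, (6|13)=-1; (−1)^{2·4·6}·(+1)^4·(-1)^2 = +1.
v=3: a=3^-3·(≡2), b=3^-2·(≡2) mod 3; (2|3)=-1, (2|3)=-1; (−1)^{-3·-2·1}·(-1)^-2·(-1)^-3 = -1.
v=5: a=5^-2·(≡4), b=5^2·(≡4) mod 5; (4|5)=+1, (4|5)=+1; (−1)^{-2·2·2}·(+1)^2·(+1)^-2 = +1.
v=41: a=41^2·(≡3), b=41^6·(≡27) mod 41; (3|41)=-1, (27|41)=-1; (−1)^{2·6·20}·(-1)^6·(-1)^2 = +1.
v=7: a=7^-1·(≡1), b=7^0·(≡4) mod 7; (1|7)=+1, (4|7)=+1; (−1)^{-1·0·3}·(+1)^0·(+1)^-1 = +1.
v=2: v_2(a)=2, v_2(b)=-28; units ≡ 1, 5 (mod 8); ε·ε+αω+βω = 0·0+2·1+-28·0 ≡ 0  ⇒  (a,b)_2 = +1.
v=19: a=19^2·(≡1), b=19^5·(≡14) mod 19; (1|19)=+1, (14|19)=-1; (−1)^{2·5·9}·(+1)^5·(-1)^2 = +1.
v=∞: 13209 > 0 and -19 < 0  ⇒  (a,b)_∞ = +1.
v=37: a=37^1·(≡19), b=37^2·(≡24) mod 37; (19|37)=-1, (24|37)=-1; (−1)^{1·2·18}·(-1)^2·(-1)^1 = -1.
v=11: a=11^0·(≡9), b=11^-4·(≡5) mod 11; (9|11)=+1, (5|11)=+1; (−1)^{0·-4·5}·(+1)^-4·(+1)^0 = +1.
v=17: a=17^3·(≡6), b=17^6·(≡15) mod 17; (6|17)=-1, (15|17)=+1; (−1)^{3·6·8}·(-1)^6·(+1)^3 = +1.
|Ram(13209, -19)| = 2, even; anisotropic at {3, 37}.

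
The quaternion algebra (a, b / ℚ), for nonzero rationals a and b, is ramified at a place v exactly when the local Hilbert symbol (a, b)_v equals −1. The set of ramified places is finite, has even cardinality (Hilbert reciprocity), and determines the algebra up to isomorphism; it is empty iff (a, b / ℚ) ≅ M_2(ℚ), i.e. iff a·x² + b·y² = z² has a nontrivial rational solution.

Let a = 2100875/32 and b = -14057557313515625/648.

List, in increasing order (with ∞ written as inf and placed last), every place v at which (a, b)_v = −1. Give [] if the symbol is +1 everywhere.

[7, 13]

Mod squares: a ≡ 70, b ≡ -130. Check v ∈ {∞, 2, 3, 5, 7, 13}.
v=2: v_2(a)=-5, v_2(b)=-3; units ≡ 3, 7 (mod 8); ε·ε+αω+βω = 1·1+-5·0+-3·1 ≡ 0  ⇒  (a,b)_2 = +1.
v=3: a=3^0·(≡1), b=3^-4·(≡2) mod 3; (1|3)=+1, (2|3)=-1; (−1)^{0·-4·1}·(+1)^-4·(-1)^0 = +1.
v=13: a=13^0·(≡6), b=13^1·(≡4) mod 13; (6|13)=-1, (4|13)=+1; (−1)^{0·1·6}·(-1)^1·(+1)^0 = -1.
v=∞: 70 > 0 and -130 < 0  ⇒  (a,b)_∞ = +1.
v=7: a=7^5·(≡5), b=7^12·(≡3) mod 7; (5|7)=-1, (3|7)=-1; (−1)^{5·12·3}·(-1)^12·(-1)^5 = -1.
v=5: a=5^3·(≡1), b=5^7·(≡4) mod 5; (1|5)=+1, (4|5)=+1; (−1)^{3·7·2}·(+1)^7·(+1)^3 = +1.
(70, -130 / ℚ) ramifies at {7, 13}: a division algebra.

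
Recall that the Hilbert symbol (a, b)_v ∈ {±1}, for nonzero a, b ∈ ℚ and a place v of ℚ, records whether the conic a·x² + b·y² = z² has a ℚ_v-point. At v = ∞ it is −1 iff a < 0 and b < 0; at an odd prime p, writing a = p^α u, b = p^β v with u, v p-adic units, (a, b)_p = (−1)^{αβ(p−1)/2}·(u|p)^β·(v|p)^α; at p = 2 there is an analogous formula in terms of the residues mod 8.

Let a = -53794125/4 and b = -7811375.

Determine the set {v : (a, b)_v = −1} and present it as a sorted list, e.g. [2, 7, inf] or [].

[5, 13, 23, inf]

(a, b) ≡ (-26565, -312455) mod (ℚ^×)²; places V = {2, 3, 5, 7, 11, 13, 19, 23, ∞}.
(a,b)_7: α=1, u≡3; β=0, v≡2 (mod 7); (3|7)=-1, (2|7)=+1; sign (−1)^0·-1^0·+1^1 = +1.
(a,b)_11: α=1, u≡4; β=1, v≡2 (mod 11); (4|11)=+1, (2|11)=-1; sign (−1)^1·+1^1·-1^1 = +1.
(a,b)_5: α=3, u≡3; β=3, v≡4 (mod 5); (3|5)=-1, (4|5)=+1; sign (−1)^0·-1^3·+1^3 = -1.
(a,b)_3: α=5, u≡1; β=0, v≡1 (mod 3); (1|3)=+1, (1|3)=+1; sign (−1)^0·+1^0·+1^5 = +1.
(a,b)_19: α=0, u≡6; β=1, v≡16 (mod 19); (6|19)=+1, (16|19)=+1; sign (−1)^0·+1^1·+1^0 = +1.
(a,b)_13: α=0, u≡11; β=1, v≡11 (mod 13); (11|13)=-1, (11|13)=-1; sign (−1)^0·-1^1·-1^0 = -1.
(a,b)_2: α=-2, β=0; u≡3, v≡1 (mod 8); ε(u)ε(v)=1·0, αω(v)=-2·0, βω(u)=0·1; sum ≡ 0  ⇒  +1.
(a,b)_23: α=1, u≡16; β=1, v≡16 (mod 23); (16|23)=+1, (16|23)=+1; sign (−1)^1·+1^1·+1^1 = -1.
(a,b)_∞: sgn(-26565)=−, sgn(-312455)=−, so -1.
Ram(-26565, -312455) = {5, 13, 23, ∞}; no ℚ_5-point on the conic.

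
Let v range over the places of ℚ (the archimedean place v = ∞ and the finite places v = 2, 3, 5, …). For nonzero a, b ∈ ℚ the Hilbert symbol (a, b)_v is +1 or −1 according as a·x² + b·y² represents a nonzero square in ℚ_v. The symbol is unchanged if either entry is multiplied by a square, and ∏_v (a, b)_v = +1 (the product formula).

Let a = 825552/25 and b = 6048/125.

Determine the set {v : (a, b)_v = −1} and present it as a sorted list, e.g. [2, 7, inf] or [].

Mod squares: a ≡ 13, b ≡ 210. Check v ∈ {∞, 2, 3, 5, 7, 13}.
v=13: a=13^1·(≡1), b=13^0·(≡2) mod 13; (1|13)=+1, (2|13)=-1; (−1)^{1·0·6}·(+1)^0·(-1)^1 = -1.
v=7: a=7^2·(≡5), b=7^1·(≡4) mod 7; (5|7)=-1, (4|7)=+1; (−1)^{2·1·3}·(-1)^1·(+1)^2 = -1.
v=5: a=5^-2·(≡2), b=5^-3·(≡3) mod 5; (2|5)=-1, (3|5)=-1; (−1)^{-2·-3·2}·(-1)^-3·(-1)^-2 = -1.
v=3: a=3^4·(≡1), b=3^3·(≡1) mod 3; (1|3)=+1, (1|3)=+1; (−1)^{4·3·1}·(+1)^3·(+1)^4 = +1.
v=∞: 13 > 0 and 210 > 0  ⇒  (a,b)_∞ = +1.
v=2: v_2(a)=4, v_2(b)=5; units ≡ 5, 1 (mod 8); ε·ε+αω+βω = 0·0+4·0+5·1 ≡ 1  ⇒  (a,b)_2 = -1.
(13, 210 / ℚ) ramifies at {2, 5, 7, 13}: a division algebra.

[2, 5, 7, 13]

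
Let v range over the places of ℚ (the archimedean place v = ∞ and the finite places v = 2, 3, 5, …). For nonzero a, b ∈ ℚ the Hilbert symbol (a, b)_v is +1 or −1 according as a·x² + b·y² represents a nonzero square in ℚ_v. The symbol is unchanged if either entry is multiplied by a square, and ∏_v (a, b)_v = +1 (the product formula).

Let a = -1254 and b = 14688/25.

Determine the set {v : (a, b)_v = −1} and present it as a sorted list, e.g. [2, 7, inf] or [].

[]

(a, b) ≡ (-1254, 102) mod (ℚ^×)²; places V = {2, 3, 5, 11, 17, 19, ∞}.
(a,b)_11: α=1, u≡7; β=0, v≡1 (mod 11); (7|11)=-1, (1|11)=+1; sign (−1)^0·-1^0·+1^1 = +1.
(a,b)_17: α=0, u≡4; β=1, v≡6 (mod 17); (4|17)=+1, (6|17)=-1; sign (−1)^0·+1^1·-1^0 = +1.
(a,b)_2: α=1, β=5; u≡5, v≡3 (mod 8); ε(u)ε(v)=0·1, αω(v)=1·1, βω(u)=5·1; sum ≡ 0  ⇒  +1.
(a,b)_19: α=1, u≡10; β=0, v≡16 (mod 19); (10|19)=-1, (16|19)=+1; sign (−1)^0·-1^0·+1^1 = +1.
(a,b)_5: α=0, u≡1; β=-2, v≡3 (mod 5); (1|5)=+1, (3|5)=-1; sign (−1)^0·+1^-2·-1^0 = +1.
(a,b)_3: α=1, u≡2; β=3, v≡1 (mod 3); (2|3)=-1, (1|3)=+1; sign (−1)^1·-1^3·+1^1 = +1.
(a,b)_∞: sgn(-1254)=−, sgn(102)=+, so +1.
Ram(a, b) = ∅: the form -1254·x² + 102·y² − z² is isotropic over every ℚ_v, so by Hasse–Minkowski it is isotropic over ℚ.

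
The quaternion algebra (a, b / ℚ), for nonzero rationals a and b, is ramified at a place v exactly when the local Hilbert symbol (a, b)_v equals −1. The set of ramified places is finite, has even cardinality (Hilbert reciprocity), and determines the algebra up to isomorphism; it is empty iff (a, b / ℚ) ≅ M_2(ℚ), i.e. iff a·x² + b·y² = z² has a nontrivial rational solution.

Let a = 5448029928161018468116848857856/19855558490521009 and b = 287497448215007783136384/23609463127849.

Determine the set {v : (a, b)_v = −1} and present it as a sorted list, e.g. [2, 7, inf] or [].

[2, 7]

Mod squares: a ≡ 91, b ≡ 66. Check v ∈ {∞, 2, 3, 7, 11, 13, 17, 23, 29, 41, 43, 47}.
v=23: a=23^-2·(≡15), b=23^-2·(≡17) mod 23; (15|23)=-1, (17|23)=-1; (−1)^{-2·-2·11}·(-1)^-2·(-1)^-2 = +1.
v=13: a=13^5·(≡5), b=13^4·(≡12) mod 13; (5|13)=-1, (12|13)=+1; (−1)^{5·4·6}·(-1)^4·(+1)^5 = +1.
v=43: a=43^-2·(≡8), b=43^-2·(≡4) mod 43; (8|43)=-1, (4|43)=+1; (−1)^{-2·-2·21}·(-1)^-2·(+1)^-2 = +1.
v=2: v_2(a)=8, v_2(b)=7; units ≡ 3, 1 (mod 8); ε·ε+αω+βω = 1·0+8·0+7·1 ≡ 1  ⇒  (a,b)_2 = -1.
v=11: a=11^4·(≡4), b=11^3·(≡2) mod 11; (4|11)=+1, (2|11)=-1; (−1)^{4·3·5}·(+1)^3·(-1)^4 = +1.
v=7: a=7^9·(≡6), b=7^4·(≡3) mod 7; (6|7)=-1, (3|7)=-1; (−1)^{9·4·3}·(-1)^4·(-1)^9 = -1.
v=29: a=29^-2·(≡5), b=29^0·(≡21) mod 29; (5|29)=+1, (21|29)=-1; (−1)^{-2·0·14}·(+1)^0·(-1)^-2 = +1.
v=41: a=41^0·(≡2), b=41^2·(≡10) mod 41; (2|41)=+1, (10|41)=+1; (−1)^{0·2·20}·(+1)^2·(+1)^0 = +1.
v=17: a=17^-6·(≡3), b=17^-6·(≡16) mod 17; (3|17)=-1, (16|17)=+1; (−1)^{-6·-6·8}·(-1)^-6·(+1)^-6 = +1.
v=47: a=47^6·(≡39), b=47^4·(≡11) mod 47; (39|47)=-1, (11|47)=-1; (−1)^{6·4·23}·(-1)^4·(-1)^6 = +1.
v=∞: 91 > 0 and 66 > 0  ⇒  (a,b)_∞ = +1.
v=3: a=3^2·(≡1), b=3^1·(≡1) mod 3; (1|3)=+1, (1|3)=+1; (−1)^{2·1·1}·(+1)^1·(+1)^2 = +1.
Ram(91, 66) = {2, 7}; no ℚ_2-point on the conic.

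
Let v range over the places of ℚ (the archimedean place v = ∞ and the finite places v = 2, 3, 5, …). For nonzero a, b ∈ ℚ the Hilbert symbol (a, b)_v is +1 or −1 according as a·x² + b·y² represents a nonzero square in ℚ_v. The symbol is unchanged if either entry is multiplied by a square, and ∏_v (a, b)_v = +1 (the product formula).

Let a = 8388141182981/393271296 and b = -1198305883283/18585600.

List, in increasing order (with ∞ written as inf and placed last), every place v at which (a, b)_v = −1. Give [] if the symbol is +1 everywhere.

[2, 7, 41, 43]

(a, b) ≡ (74046, -10578) mod (ℚ^×)²; places V = {2, 3, 5, 7, 11, 23, 29, 31, 41, 43, ∞}.
(a,b)_43: α=1, u≡32; β=1, v≡19 (mod 43); (32|43)=-1, (19|43)=-1; sign (−1)^1·-1^1·-1^1 = -1.
(a,b)_31: α=2, u≡9; β=2, v≡27 (mod 31); (9|31)=+1, (27|31)=-1; sign (−1)^0·+1^2·-1^2 = +1.
(a,b)_5: α=0, u≡1; β=-2, v≡3 (mod 5); (1|5)=+1, (3|5)=-1; sign (−1)^0·+1^-2·-1^0 = +1.
(a,b)_41: α=1, u≡32; β=1, v≡34 (mod 41); (32|41)=+1, (34|41)=-1; sign (−1)^0·+1^1·-1^1 = -1.
(a,b)_29: α=4, u≡7; β=4, v≡9 (mod 29); (7|29)=+1, (9|29)=+1; sign (−1)^0·+1^4·+1^4 = +1.
(a,b)_3: α=-1, u≡1; β=-1, v≡2 (mod 3); (1|3)=+1, (2|3)=-1; sign (−1)^1·+1^-1·-1^-1 = +1.
(a,b)_11: α=-2, u≡9; β=-2, v≡9 (mod 11); (9|11)=+1, (9|11)=+1; sign (−1)^0·+1^-2·+1^-2 = +1.
(a,b)_7: α=1, u≡1; β=0, v≡6 (mod 7); (1|7)=+1, (6|7)=-1; sign (−1)^0·+1^0·-1^1 = -1.
(a,b)_2: α=-11, β=-11; u≡7, v≡7 (mod 8); ε(u)ε(v)=1·1, αω(v)=-11·0, βω(u)=-11·0; sum ≡ 1  ⇒  -1.
(a,b)_∞: sgn(74046)=+, sgn(-10578)=−, so +1.
(a,b)_23: α=-2, u≡12; β=0, v≡9 (mod 23); (12|23)=+1, (9|23)=+1; sign (−1)^0·+1^0·+1^-2 = +1.
(74046, -10578 / ℚ) ramifies at {2, 7, 41, 43}: a division algebra.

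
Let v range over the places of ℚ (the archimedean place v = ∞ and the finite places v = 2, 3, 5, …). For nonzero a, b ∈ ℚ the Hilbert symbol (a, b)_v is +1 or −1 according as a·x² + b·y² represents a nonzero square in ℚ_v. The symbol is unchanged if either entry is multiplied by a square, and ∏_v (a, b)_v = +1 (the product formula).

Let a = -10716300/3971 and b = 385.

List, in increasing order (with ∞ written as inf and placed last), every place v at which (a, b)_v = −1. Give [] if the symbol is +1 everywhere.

Mod squares: a ≡ -33, b ≡ 385. Check v ∈ {∞, 2, 3, 5, 7, 11, 19}.
v=11: a=11^-1·(≡6), b=11^1·(≡2) mod 11; (6|11)=-1, (2|11)=-1; (−1)^{-1·1·5}·(-1)^1·(-1)^-1 = -1.
v=∞: -33 < 0 and 385 > 0  ⇒  (a,b)_∞ = +1.
v=3: a=3^7·(≡1), b=3^0·(≡1) mod 3; (1|3)=+1, (1|3)=+1; (−1)^{7·0·1}·(+1)^0·(+1)^7 = +1.
v=19: a=19^-2·(≡9), b=19^0·(≡5) mod 19; (9|19)=+1, (5|19)=+1; (−1)^{-2·0·9}·(+1)^0·(+1)^-2 = +1.
v=2: v_2(a)=2, v_2(b)=0; units ≡ 7, 1 (mod 8); ε·ε+αω+βω = 1·0+2·0+0·0 ≡ 0  ⇒  (a,b)_2 = +1.
v=7: a=7^2·(≡4), b=7^1·(≡6) mod 7; (4|7)=+1, (6|7)=-1; (−1)^{2·1·3}·(+1)^1·(-1)^2 = +1.
v=5: a=5^2·(≡3), b=5^1·(≡2) mod 5; (3|5)=-1, (2|5)=-1; (−1)^{2·1·2}·(-1)^1·(-1)^2 = -1.
(-33, 385 / ℚ) ramifies at {5, 11}: a division algebra.

[5, 11]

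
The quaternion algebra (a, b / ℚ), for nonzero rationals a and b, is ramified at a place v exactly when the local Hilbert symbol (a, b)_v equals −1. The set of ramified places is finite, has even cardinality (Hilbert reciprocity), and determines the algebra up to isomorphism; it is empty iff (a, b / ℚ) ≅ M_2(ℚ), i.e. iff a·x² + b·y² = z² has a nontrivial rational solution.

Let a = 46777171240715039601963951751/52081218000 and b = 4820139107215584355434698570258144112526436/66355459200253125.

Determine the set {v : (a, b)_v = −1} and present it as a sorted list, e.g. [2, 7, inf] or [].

Mod squares: a ≡ 155, b ≡ 1919005. Check v ∈ {∞, 2, 3, 5, 7, 11, 13, 23, 31, 37, 41, 43, 47}.
v=41: a=41^2·(≡2), b=41^3·(≡29) mod 41; (2|41)=+1, (29|41)=-1; (−1)^{2·3·20}·(+1)^3·(-1)^2 = +1.
v=37: a=37^6·(≡10), b=37^9·(≡12) mod 37; (10|37)=+1, (12|37)=+1; (−1)^{6·9·18}·(+1)^9·(+1)^6 = +1.
v=11: a=11^6·(≡9), b=11^9·(≡8) mod 11; (9|11)=+1, (8|11)=-1; (−1)^{6·9·5}·(+1)^9·(-1)^6 = +1.
v=2: v_2(a)=-4, v_2(b)=2; units ≡ 3, 5 (mod 8); ε·ε+αω+βω = 1·0+-4·1+2·1 ≡ 0  ⇒  (a,b)_2 = +1.
v=31: a=31^1·(≡1), b=31^2·(≡27) mod 31; (1|31)=+1, (27|31)=-1; (−1)^{1·2·15}·(+1)^2·(-1)^1 = -1.
v=23: a=23^2·(≡7), b=23^3·(≡17) mod 23; (7|23)=-1, (17|23)=-1; (−1)^{2·3·11}·(-1)^3·(-1)^2 = -1.
v=13: a=13^2·(≡9), b=13^0·(≡12) mod 13; (9|13)=+1, (12|13)=+1; (−1)^{2·0·6}·(+1)^0·(+1)^2 = +1.
v=43: a=43^0·(≡8), b=43^-2·(≡17) mod 43; (8|43)=-1, (17|43)=+1; (−1)^{0·-2·21}·(-1)^-2·(+1)^0 = +1.
v=47: a=47^2·(≡16), b=47^4·(≡18) mod 47; (16|47)=+1, (18|47)=+1; (−1)^{2·4·23}·(+1)^4·(+1)^2 = +1.
v=∞: 155 > 0 and 1919005 > 0  ⇒  (a,b)_∞ = +1.
v=7: a=7^-2·(≡4), b=7^-4·(≡2) mod 7; (4|7)=+1, (2|7)=+1; (−1)^{-2·-4·3}·(+1)^-4·(+1)^-2 = +1.
v=3: a=3^-12·(≡2), b=3^-14·(≡1) mod 3; (2|3)=-1, (1|3)=+1; (−1)^{-12·-14·1}·(-1)^-14·(+1)^-12 = +1.
v=5: a=5^-3·(≡4), b=5^-5·(≡1) mod 5; (4|5)=+1, (1|5)=+1; (−1)^{-3·-5·2}·(+1)^-5·(+1)^-3 = +1.
Ram(155, 1919005) = {23, 31}; no ℚ_23-point on the conic.

[23, 31]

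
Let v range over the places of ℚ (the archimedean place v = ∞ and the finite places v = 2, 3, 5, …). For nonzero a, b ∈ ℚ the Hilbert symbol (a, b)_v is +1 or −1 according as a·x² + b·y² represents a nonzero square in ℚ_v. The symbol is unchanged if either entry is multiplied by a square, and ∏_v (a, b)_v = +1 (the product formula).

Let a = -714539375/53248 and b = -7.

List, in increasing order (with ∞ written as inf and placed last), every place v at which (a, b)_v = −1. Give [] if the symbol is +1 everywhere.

[13, inf]

(a, b) ≡ (-5291, -7) mod (ℚ^×)²; places V = {2, 5, 7, 11, 13, 37, 53, ∞}.
(a,b)_5: α=4, u≡4; β=0, v≡3 (mod 5); (4|5)=+1, (3|5)=-1; sign (−1)^0·+1^0·-1^4 = +1.
(a,b)_13: α=-1, u≡9; β=0, v≡6 (mod 13); (9|13)=+1, (6|13)=-1; sign (−1)^0·+1^0·-1^-1 = -1.
(a,b)_11: α=1, u≡4; β=0, v≡4 (mod 11); (4|11)=+1, (4|11)=+1; sign (−1)^0·+1^0·+1^1 = +1.
(a,b)_37: α=1, u≡18; β=0, v≡30 (mod 37); (18|37)=-1, (30|37)=+1; sign (−1)^0·-1^0·+1^1 = +1.
(a,b)_∞: sgn(-5291)=−, sgn(-7)=−, so -1.
(a,b)_7: α=0, u≡4; β=1, v≡6 (mod 7); (4|7)=+1, (6|7)=-1; sign (−1)^0·+1^1·-1^0 = +1.
(a,b)_2: α=-12, β=0; u≡5, v≡1 (mod 8); ε(u)ε(v)=0·0, αω(v)=-12·0, βω(u)=0·1; sum ≡ 0  ⇒  +1.
(a,b)_53: α=2, u≡11; β=0, v≡46 (mod 53); (11|53)=+1, (46|53)=+1; sign (−1)^0·+1^0·+1^2 = +1.
|Ram(-5291, -7)| = 2, even; anisotropic at {13, ∞}.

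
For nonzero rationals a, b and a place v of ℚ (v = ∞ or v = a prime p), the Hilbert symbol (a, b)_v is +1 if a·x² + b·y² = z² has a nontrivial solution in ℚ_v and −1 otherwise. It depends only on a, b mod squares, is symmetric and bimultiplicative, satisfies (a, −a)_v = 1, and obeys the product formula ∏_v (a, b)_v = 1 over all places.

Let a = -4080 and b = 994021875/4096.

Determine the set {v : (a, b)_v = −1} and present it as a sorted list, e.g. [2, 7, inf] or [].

[3, 5]

Mod squares: a ≡ -255, b ≡ 19635. Check v ∈ {∞, 2, 3, 5, 7, 11, 17}.
v=3: a=3^1·(≡2), b=3^5·(≡2) mod 3; (2|3)=-1, (2|3)=-1; (−1)^{1·5·1}·(-1)^5·(-1)^1 = -1.
v=17: a=17^1·(≡15), b=17^1·(≡16) mod 17; (15|17)=+1, (16|17)=+1; (−1)^{1·1·8}·(+1)^1·(+1)^1 = +1.
v=7: a=7^0·(≡1), b=7^1·(≡5) mod 7; (1|7)=+1, (5|7)=-1; (−1)^{0·1·3}·(+1)^1·(-1)^0 = +1.
v=2: v_2(a)=4, v_2(b)=-12; units ≡ 1, 3 (mod 8); ε·ε+αω+βω = 0·1+4·1+-12·0 ≡ 0  ⇒  (a,b)_2 = +1.
v=∞: -255 < 0 and 19635 > 0  ⇒  (a,b)_∞ = +1.
v=11: a=11^0·(≡1), b=11^1·(≡5) mod 11; (1|11)=+1, (5|11)=+1; (−1)^{0·1·5}·(+1)^1·(+1)^0 = +1.
v=5: a=5^1·(≡4), b=5^5·(≡2) mod 5; (4|5)=+1, (2|5)=-1; (−1)^{1·5·2}·(+1)^5·(-1)^1 = -1.
|Ram(-255, 19635)| = 2, even; anisotropic at {3, 5}.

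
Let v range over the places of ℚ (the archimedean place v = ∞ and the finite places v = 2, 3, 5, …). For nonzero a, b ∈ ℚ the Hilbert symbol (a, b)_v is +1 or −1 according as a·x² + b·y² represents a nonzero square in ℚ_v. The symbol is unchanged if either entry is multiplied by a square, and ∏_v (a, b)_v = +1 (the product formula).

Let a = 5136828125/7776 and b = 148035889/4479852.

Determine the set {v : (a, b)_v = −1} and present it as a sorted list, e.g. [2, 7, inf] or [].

(a, b) ≡ (16302, 3) mod (ℚ^×)²; places V = {2, 3, 5, 11, 13, 19, 23, 47, ∞}.
(a,b)_47: α=0, u≡39; β=-2, v≡32 (mod 47); (39|47)=-1, (32|47)=+1; sign (−1)^0·-1^-2·+1^0 = +1.
(a,b)_11: α=3, u≡8; β=0, v≡4 (mod 11); (8|11)=-1, (4|11)=+1; sign (−1)^0·-1^0·+1^3 = +1.
(a,b)_23: α=0, u≡3; β=6, v≡6 (mod 23); (3|23)=+1, (6|23)=+1; sign (−1)^0·+1^6·+1^0 = +1.
(a,b)_13: α=1, u≡11; β=-2, v≡1 (mod 13); (11|13)=-1, (1|13)=+1; sign (−1)^0·-1^-2·+1^1 = +1.
(a,b)_3: α=-5, u≡1; β=-1, v≡1 (mod 3); (1|3)=+1, (1|3)=+1; sign (−1)^1·+1^-1·+1^-5 = -1.
(a,b)_5: α=6, u≡2; β=0, v≡2 (mod 5); (2|5)=-1, (2|5)=-1; sign (−1)^0·-1^0·-1^6 = +1.
(a,b)_∞: sgn(16302)=+, sgn(3)=+, so +1.
(a,b)_2: α=-5, β=-2; u≡7, v≡3 (mod 8); ε(u)ε(v)=1·1, αω(v)=-5·1, βω(u)=-2·0; sum ≡ 0  ⇒  +1.
(a,b)_19: α=1, u≡3; β=0, v≡14 (mod 19); (3|19)=-1, (14|19)=-1; sign (−1)^0·-1^0·-1^1 = -1.
|Ram(16302, 3)| = 2, even; anisotropic at {3, 19}.

[3, 19]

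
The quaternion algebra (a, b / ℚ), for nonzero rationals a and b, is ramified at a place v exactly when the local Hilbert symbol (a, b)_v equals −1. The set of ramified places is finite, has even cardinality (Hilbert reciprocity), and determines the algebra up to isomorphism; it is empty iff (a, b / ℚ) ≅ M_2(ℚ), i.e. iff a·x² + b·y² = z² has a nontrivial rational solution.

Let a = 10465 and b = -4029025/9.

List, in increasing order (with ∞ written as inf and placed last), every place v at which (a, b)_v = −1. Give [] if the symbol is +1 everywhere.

Mod squares: a ≡ 10465, b ≡ -3289. Check v ∈ {∞, 2, 3, 5, 7, 11, 13, 23}.
v=7: a=7^1·(≡4), b=7^2·(≡2) mod 7; (4|7)=+1, (2|7)=+1; (−1)^{1·2·3}·(+1)^2·(+1)^1 = +1.
v=3: a=3^0·(≡1), b=3^-2·(≡2) mod 3; (1|3)=+1, (2|3)=-1; (−1)^{0·-2·1}·(+1)^-2·(-1)^0 = +1.
v=5: a=5^1·(≡3), b=5^2·(≡1) mod 5; (3|5)=-1, (1|5)=+1; (−1)^{1·2·2}·(-1)^2·(+1)^1 = +1.
v=∞: 10465 > 0 and -3289 < 0  ⇒  (a,b)_∞ = +1.
v=11: a=11^0·(≡4), b=11^1·(≡4) mod 11; (4|11)=+1, (4|11)=+1; (−1)^{0·1·5}·(+1)^1·(+1)^0 = +1.
v=13: a=13^1·(≡12), b=13^1·(≡11) mod 13; (12|13)=+1, (11|13)=-1; (−1)^{1·1·6}·(+1)^1·(-1)^1 = -1.
v=2: v_2(a)=0, v_2(b)=0; units ≡ 1, 7 (mod 8); ε·ε+αω+βω = 0·1+0·0+0·0 ≡ 0  ⇒  (a,b)_2 = +1.
v=23: a=23^1·(≡18), b=23^1·(≡12) mod 23; (18|23)=+1, (12|23)=+1; (−1)^{1·1·11}·(+1)^1·(+1)^1 = -1.
(10465, -3289 / ℚ) ramifies at {13, 23}: a division algebra.

[13, 23]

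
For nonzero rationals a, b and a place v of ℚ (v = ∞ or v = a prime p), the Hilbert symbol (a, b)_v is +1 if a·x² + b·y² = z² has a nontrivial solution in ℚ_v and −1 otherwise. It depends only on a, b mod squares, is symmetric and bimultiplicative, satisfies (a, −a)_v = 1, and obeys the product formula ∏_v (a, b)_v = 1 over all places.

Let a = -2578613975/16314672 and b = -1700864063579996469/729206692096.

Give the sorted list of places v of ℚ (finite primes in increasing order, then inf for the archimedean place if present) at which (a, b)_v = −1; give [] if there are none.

[2, inf]

(a, b) ≡ (-357, -21) mod (ℚ^×)²; places V = {2, 3, 5, 7, 11, 17, 19, 29, 53, ∞}.
(a,b)_2: α=-4, β=-8; u≡3, v≡3 (mod 8); ε(u)ε(v)=1·1, αω(v)=-4·1, βω(u)=-8·1; sum ≡ 1  ⇒  -1.
(a,b)_17: α=1, u≡9; β=4, v≡2 (mod 17); (9|17)=+1, (2|17)=+1; sign (−1)^0·+1^4·+1^1 = +1.
(a,b)_19: α=2, u≡1; β=-2, v≡1 (mod 19); (1|19)=+1, (1|19)=+1; sign (−1)^0·+1^-2·+1^2 = +1.
(a,b)_53: α=-2, u≡31; β=-4, v≡34 (mod 53); (31|53)=-1, (34|53)=-1; sign (−1)^0·-1^-4·-1^-2 = +1.
(a,b)_11: α=-2, u≡6; β=2, v≡9 (mod 11); (6|11)=-1, (9|11)=+1; sign (−1)^0·-1^2·+1^-2 = +1.
(a,b)_3: α=-1, u≡1; β=5, v≡2 (mod 3); (1|3)=+1, (2|3)=-1; sign (−1)^1·+1^5·-1^-1 = +1.
(a,b)_7: α=5, u≡5; β=7, v≡2 (mod 7); (5|7)=-1, (2|7)=+1; sign (−1)^1·-1^7·+1^5 = +1.
(a,b)_29: α=0, u≡22; β=2, v≡8 (mod 29); (22|29)=+1, (8|29)=-1; sign (−1)^0·+1^2·-1^0 = +1.
(a,b)_5: α=2, u≡3; β=0, v≡1 (mod 5); (3|5)=-1, (1|5)=+1; sign (−1)^0·-1^0·+1^2 = +1.
(a,b)_∞: sgn(-357)=−, sgn(-21)=−, so -1.
(-357, -21 / ℚ) ramifies at {2, ∞}: a division algebra.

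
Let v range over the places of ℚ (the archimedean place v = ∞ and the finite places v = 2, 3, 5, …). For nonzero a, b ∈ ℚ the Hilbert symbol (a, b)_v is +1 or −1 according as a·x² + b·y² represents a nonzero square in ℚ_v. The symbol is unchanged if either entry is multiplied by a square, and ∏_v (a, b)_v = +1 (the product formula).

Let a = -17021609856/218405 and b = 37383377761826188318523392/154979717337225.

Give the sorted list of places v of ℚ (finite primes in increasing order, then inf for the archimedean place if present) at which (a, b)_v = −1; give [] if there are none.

[2, 5, 29, 43]

(a, b) ≡ (-511270, 43) mod (ℚ^×)²; places V = {2, 3, 5, 11, 17, 19, 29, 41, 43, ∞}.
(a,b)_3: α=2, u≡2; β=-2, v≡1 (mod 3); (2|3)=-1, (1|3)=+1; sign (−1)^0·-1^-2·+1^2 = +1.
(a,b)_43: α=1, u≡9; β=3, v≡31 (mod 43); (9|43)=+1, (31|43)=+1; sign (−1)^1·+1^3·+1^1 = -1.
(a,b)_∞: sgn(-511270)=−, sgn(43)=+, so +1.
(a,b)_41: α=1, u≡27; β=2, v≡10 (mod 41); (27|41)=-1, (10|41)=+1; sign (−1)^0·-1^2·+1^1 = +1.
(a,b)_5: α=-1, u≡4; β=-2, v≡3 (mod 5); (4|5)=+1, (3|5)=-1; sign (−1)^0·+1^-2·-1^-1 = -1.
(a,b)_11: α=-2, u≡2; β=-4, v≡10 (mod 11); (2|11)=-1, (10|11)=-1; sign (−1)^0·-1^-4·-1^-2 = +1.
(a,b)_19: α=-2, u≡6; β=-6, v≡4 (mod 19); (6|19)=+1, (4|19)=+1; sign (−1)^0·+1^-6·+1^-2 = +1.
(a,b)_29: α=1, u≡8; β=4, v≡14 (mod 29); (8|29)=-1, (14|29)=-1; sign (−1)^0·-1^4·-1^1 = -1.
(a,b)_2: α=7, β=14; u≡5, v≡3 (mod 8); ε(u)ε(v)=0·1, αω(v)=7·1, βω(u)=14·1; sum ≡ 1  ⇒  -1.
(a,b)_17: α=2, u≡11; β=6, v≡16 (mod 17); (11|17)=-1, (16|17)=+1; sign (−1)^0·-1^6·+1^2 = +1.
|Ram(-511270, 43)| = 4, even; anisotropic at {2, 5, 29, 43}.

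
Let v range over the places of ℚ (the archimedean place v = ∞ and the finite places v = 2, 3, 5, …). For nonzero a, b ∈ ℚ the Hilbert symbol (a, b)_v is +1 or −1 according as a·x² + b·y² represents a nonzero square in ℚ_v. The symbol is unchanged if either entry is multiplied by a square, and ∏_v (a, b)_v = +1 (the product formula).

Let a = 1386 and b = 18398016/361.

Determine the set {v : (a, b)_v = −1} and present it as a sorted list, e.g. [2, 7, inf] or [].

(a, b) ≡ (154, 21) mod (ℚ^×)²; places V = {2, 3, 7, 11, 13, 19, ∞}.
(a,b)_2: α=1, β=6; u≡5, v≡5 (mod 8); ε(u)ε(v)=0·0, αω(v)=1·1, βω(u)=6·1; sum ≡ 1  ⇒  -1.
(a,b)_7: α=1, u≡2; β=1, v≡3 (mod 7); (2|7)=+1, (3|7)=-1; sign (−1)^1·+1^1·-1^1 = +1.
(a,b)_∞: sgn(154)=+, sgn(21)=+, so +1.
(a,b)_3: α=2, u≡1; β=5, v≡1 (mod 3); (1|3)=+1, (1|3)=+1; sign (−1)^0·+1^5·+1^2 = +1.
(a,b)_19: α=0, u≡18; β=-2, v≡12 (mod 19); (18|19)=-1, (12|19)=-1; sign (−1)^0·-1^-2·-1^0 = +1.
(a,b)_13: α=0, u≡8; β=2, v≡8 (mod 13); (8|13)=-1, (8|13)=-1; sign (−1)^0·-1^2·-1^0 = +1.
(a,b)_11: α=1, u≡5; β=0, v≡6 (mod 11); (5|11)=+1, (6|11)=-1; sign (−1)^0·+1^0·-1^1 = -1.
(154, 21 / ℚ) ramifies at {2, 11}: a division algebra.

[2, 11]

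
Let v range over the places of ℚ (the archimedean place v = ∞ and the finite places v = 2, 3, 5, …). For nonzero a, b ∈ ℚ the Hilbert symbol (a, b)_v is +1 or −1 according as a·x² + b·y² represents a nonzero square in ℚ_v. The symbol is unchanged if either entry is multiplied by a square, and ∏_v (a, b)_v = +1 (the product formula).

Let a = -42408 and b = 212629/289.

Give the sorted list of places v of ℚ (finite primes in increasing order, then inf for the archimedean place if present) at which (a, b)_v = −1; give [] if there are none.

[2, 19]

(a, b) ≡ (-1178, 589) mod (ℚ^×)²; places V = {2, 3, 17, 19, 31, ∞}.
(a,b)_2: α=3, β=0; u≡3, v≡5 (mod 8); ε(u)ε(v)=1·0, αω(v)=3·1, βω(u)=0·1; sum ≡ 1  ⇒  -1.
(a,b)_31: α=1, u≡27; β=1, v≡7 (mod 31); (27|31)=-1, (7|31)=+1; sign (−1)^1·-1^1·+1^1 = +1.
(a,b)_∞: sgn(-1178)=−, sgn(589)=+, so +1.
(a,b)_19: α=1, u≡10; β=3, v≡3 (mod 19); (10|19)=-1, (3|19)=-1; sign (−1)^1·-1^3·-1^1 = -1.
(a,b)_3: α=2, u≡1; β=0, v≡1 (mod 3); (1|3)=+1, (1|3)=+1; sign (−1)^0·+1^0·+1^2 = +1.
(a,b)_17: α=0, u≡7; β=-2, v≡10 (mod 17); (7|17)=-1, (10|17)=-1; sign (−1)^0·-1^-2·-1^0 = +1.
|Ram(-1178, 589)| = 2, even; anisotropic at {2, 19}.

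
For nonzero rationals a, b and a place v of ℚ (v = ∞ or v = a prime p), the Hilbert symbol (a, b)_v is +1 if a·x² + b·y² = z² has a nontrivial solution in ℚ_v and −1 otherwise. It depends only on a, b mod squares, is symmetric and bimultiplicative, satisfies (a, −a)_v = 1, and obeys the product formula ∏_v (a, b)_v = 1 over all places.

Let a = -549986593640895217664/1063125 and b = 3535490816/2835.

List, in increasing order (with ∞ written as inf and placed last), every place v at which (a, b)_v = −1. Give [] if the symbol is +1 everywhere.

[17, 23]

(a, b) ≡ (-231, 2860165) mod (ℚ^×)²; places V = {2, 3, 5, 7, 11, 13, 17, 19, 23, ∞}.
(a,b)_3: α=-5, u≡1; β=-4, v≡1 (mod 3); (1|3)=+1, (1|3)=+1; sign (−1)^0·+1^-4·+1^-5 = +1.
(a,b)_19: α=2, u≡9; β=1, v≡16 (mod 19); (9|19)=+1, (16|19)=+1; sign (−1)^0·+1^1·+1^2 = +1.
(a,b)_∞: sgn(-231)=−, sgn(2860165)=+, so +1.
(a,b)_13: α=4, u≡1; β=2, v≡9 (mod 13); (1|13)=+1, (9|13)=+1; sign (−1)^0·+1^2·+1^4 = +1.
(a,b)_23: α=2, u≡20; β=1, v≡21 (mod 23); (20|23)=-1, (21|23)=-1; sign (−1)^0·-1^1·-1^2 = -1.
(a,b)_2: α=18, β=8; u≡1, v≡5 (mod 8); ε(u)ε(v)=0·0, αω(v)=18·1, βω(u)=8·0; sum ≡ 0  ⇒  +1.
(a,b)_5: α=-4, u≡1; β=-1, v≡3 (mod 5); (1|5)=+1, (3|5)=-1; sign (−1)^0·+1^-1·-1^-4 = +1.
(a,b)_7: α=-1, u≡1; β=-1, v≡3 (mod 7); (1|7)=+1, (3|7)=-1; sign (−1)^1·+1^-1·-1^-1 = +1.
(a,b)_17: α=2, u≡6; β=1, v≡16 (mod 17); (6|17)=-1, (16|17)=+1; sign (−1)^0·-1^1·+1^2 = -1.
(a,b)_11: α=3, u≡3; β=1, v≡6 (mod 11); (3|11)=+1, (6|11)=-1; sign (−1)^1·+1^1·-1^3 = +1.
Ram(-231, 2860165) = {17, 23}; no ℚ_17-point on the conic.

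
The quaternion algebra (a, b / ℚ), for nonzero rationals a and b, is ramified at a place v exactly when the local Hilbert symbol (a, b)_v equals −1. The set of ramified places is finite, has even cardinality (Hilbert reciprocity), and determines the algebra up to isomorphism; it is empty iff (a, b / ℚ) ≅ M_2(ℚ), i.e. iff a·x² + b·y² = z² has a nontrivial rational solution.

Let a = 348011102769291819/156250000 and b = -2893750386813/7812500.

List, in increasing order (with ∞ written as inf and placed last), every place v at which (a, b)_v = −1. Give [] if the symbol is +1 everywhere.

Mod squares: a ≡ 11, b ≡ -65. Check v ∈ {∞, 2, 3, 5, 11, 13, 17, 29}.
v=29: a=29^6·(≡10), b=29^4·(≡13) mod 29; (10|29)=-1, (13|29)=+1; (−1)^{6·4·14}·(-1)^4·(+1)^6 = +1.
v=11: a=11^3·(≡5), b=11^2·(≡1) mod 11; (5|11)=+1, (1|11)=+1; (−1)^{3·2·5}·(+1)^2·(+1)^3 = +1.
v=17: a=17^2·(≡10), b=17^2·(≡11) mod 17; (10|17)=-1, (11|17)=-1; (−1)^{2·2·8}·(-1)^2·(-1)^2 = +1.
v=2: v_2(a)=-4, v_2(b)=-2; units ≡ 3, 7 (mod 8); ε·ε+αω+βω = 1·1+-4·0+-2·1 ≡ 1  ⇒  (a,b)_2 = -1.
v=13: a=13^2·(≡7), b=13^1·(≡2) mod 13; (7|13)=-1, (2|13)=-1; (−1)^{2·1·6}·(-1)^1·(-1)^2 = -1.
v=3: a=3^2·(≡2), b=3^2·(≡1) mod 3; (2|3)=-1, (1|3)=+1; (−1)^{2·2·1}·(-1)^2·(+1)^2 = +1.
v=5: a=5^-10·(≡4), b=5^-9·(≡3) mod 5; (4|5)=+1, (3|5)=-1; (−1)^{-10·-9·2}·(+1)^-9·(-1)^-10 = +1.
v=∞: 11 > 0 and -65 < 0  ⇒  (a,b)_∞ = +1.
|Ram(11, -65)| = 2, even; anisotropic at {2, 13}.

[2, 13]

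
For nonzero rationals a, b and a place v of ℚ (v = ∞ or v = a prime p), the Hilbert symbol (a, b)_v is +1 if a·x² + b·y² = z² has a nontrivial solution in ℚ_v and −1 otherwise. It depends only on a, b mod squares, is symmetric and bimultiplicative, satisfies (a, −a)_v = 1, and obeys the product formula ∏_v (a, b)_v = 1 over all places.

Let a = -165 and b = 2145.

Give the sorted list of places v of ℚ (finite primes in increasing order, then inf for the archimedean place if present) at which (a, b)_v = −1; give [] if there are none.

(a, b) ≡ (-165, 2145) mod (ℚ^×)²; places V = {2, 3, 5, 11, 13, ∞}.
(a,b)_∞: sgn(-165)=−, sgn(2145)=+, so +1.
(a,b)_3: α=1, u≡2; β=1, v≡1 (mod 3); (2|3)=-1, (1|3)=+1; sign (−1)^1·-1^1·+1^1 = +1.
(a,b)_11: α=1, u≡7; β=1, v≡8 (mod 11); (7|11)=-1, (8|11)=-1; sign (−1)^1·-1^1·-1^1 = -1.
(a,b)_13: α=0, u≡4; β=1, v≡9 (mod 13); (4|13)=+1, (9|13)=+1; sign (−1)^0·+1^1·+1^0 = +1.
(a,b)_2: α=0, β=0; u≡3, v≡1 (mod 8); ε(u)ε(v)=1·0, αω(v)=0·0, βω(u)=0·1; sum ≡ 0  ⇒  +1.
(a,b)_5: α=1, u≡2; β=1, v≡4 (mod 5); (2|5)=-1, (4|5)=+1; sign (−1)^0·-1^1·+1^1 = -1.
Ram(-165, 2145) = {5, 11}; no ℚ_5-point on the conic.

[5, 11]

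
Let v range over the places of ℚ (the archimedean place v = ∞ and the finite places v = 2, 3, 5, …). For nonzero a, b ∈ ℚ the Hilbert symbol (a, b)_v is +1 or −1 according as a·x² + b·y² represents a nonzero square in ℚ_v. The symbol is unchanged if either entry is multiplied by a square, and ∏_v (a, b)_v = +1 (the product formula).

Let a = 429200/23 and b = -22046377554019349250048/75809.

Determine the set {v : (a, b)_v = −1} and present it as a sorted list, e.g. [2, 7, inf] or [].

[2, 23, 37, 41]

(a, b) ≡ (24679, -244237) mod (ℚ^×)²; places V = {2, 3, 5, 7, 23, 29, 37, 41, 43, ∞}.
(a,b)_29: α=1, u≡8; β=4, v≡22 (mod 29); (8|29)=-1, (22|29)=+1; sign (−1)^0·-1^4·+1^1 = +1.
(a,b)_41: α=0, u≡13; β=-1, v≡13 (mod 41); (13|41)=-1, (13|41)=-1; sign (−1)^0·-1^-1·-1^0 = -1.
(a,b)_3: α=0, u≡1; β=2, v≡2 (mod 3); (1|3)=+1, (2|3)=-1; sign (−1)^0·+1^2·-1^0 = +1.
(a,b)_37: α=1, u≡33; β=3, v≡2 (mod 37); (33|37)=+1, (2|37)=-1; sign (−1)^0·+1^3·-1^1 = -1.
(a,b)_23: α=-1, u≡20; β=3, v≡14 (mod 23); (20|23)=-1, (14|23)=-1; sign (−1)^1·-1^3·-1^-1 = -1.
(a,b)_5: α=2, u≡1; β=0, v≡3 (mod 5); (1|5)=+1, (3|5)=-1; sign (−1)^0·+1^0·-1^2 = +1.
(a,b)_7: α=0, u≡1; β=3, v≡1 (mod 7); (1|7)=+1, (1|7)=+1; sign (−1)^0·+1^3·+1^0 = +1.
(a,b)_43: α=0, u≡40; β=-2, v≡19 (mod 43); (40|43)=+1, (19|43)=-1; sign (−1)^0·+1^-2·-1^0 = +1.
(a,b)_∞: sgn(24679)=+, sgn(-244237)=−, so +1.
(a,b)_2: α=4, β=14; u≡7, v≡3 (mod 8); ε(u)ε(v)=1·1, αω(v)=4·1, βω(u)=14·0; sum ≡ 1  ⇒  -1.
(24679, -244237 / ℚ) ramifies at {2, 23, 37, 41}: a division algebra.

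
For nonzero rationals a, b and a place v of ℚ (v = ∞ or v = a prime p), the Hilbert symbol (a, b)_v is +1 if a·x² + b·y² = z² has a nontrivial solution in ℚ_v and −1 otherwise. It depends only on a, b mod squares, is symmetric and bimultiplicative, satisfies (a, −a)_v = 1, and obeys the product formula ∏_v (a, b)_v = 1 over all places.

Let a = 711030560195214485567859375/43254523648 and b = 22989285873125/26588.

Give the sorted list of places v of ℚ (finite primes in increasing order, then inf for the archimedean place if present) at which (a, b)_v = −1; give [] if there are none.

[7, 11, 13, 19, 23, 37]

(a, b) ≡ (2849, 5107219) mod (ℚ^×)²; places V = {2, 3, 5, 7, 11, 13, 17, 19, 23, 29, 31, 37, ∞}.
(a,b)_3: α=4, u≡2; β=0, v≡1 (mod 3); (2|3)=-1, (1|3)=+1; sign (−1)^0·-1^0·+1^4 = +1.
(a,b)_7: α=-1, u≡1; β=0, v≡6 (mod 7); (1|7)=+1, (6|7)=-1; sign (−1)^0·+1^0·-1^-1 = -1.
(a,b)_∞: sgn(2849)=+, sgn(5107219)=+, so +1.
(a,b)_31: α=2, u≡28; β=1, v≡15 (mod 31); (28|31)=+1, (15|31)=-1; sign (−1)^0·+1^1·-1^2 = +1.
(a,b)_11: α=3, u≡6; β=2, v≡7 (mod 11); (6|11)=-1, (7|11)=-1; sign (−1)^0·-1^2·-1^3 = -1.
(a,b)_37: α=3, u≡12; β=2, v≡18 (mod 37); (12|37)=+1, (18|37)=-1; sign (−1)^0·+1^2·-1^3 = -1.
(a,b)_19: α=2, u≡13; β=1, v≡15 (mod 19); (13|19)=-1, (15|19)=-1; sign (−1)^0·-1^1·-1^2 = -1.
(a,b)_13: α=4, u≡5; β=1, v≡12 (mod 13); (5|13)=-1, (12|13)=+1; sign (−1)^0·-1^1·+1^4 = -1.
(a,b)_29: α=2, u≡28; β=1, v≡20 (mod 29); (28|29)=+1, (20|29)=+1; sign (−1)^0·+1^1·+1^2 = +1.
(a,b)_5: α=6, u≡1; β=4, v≡4 (mod 5); (1|5)=+1, (4|5)=+1; sign (−1)^0·+1^4·+1^6 = +1.
(a,b)_2: α=-8, β=-2; u≡1, v≡3 (mod 8); ε(u)ε(v)=0·1, αω(v)=-8·1, βω(u)=-2·0; sum ≡ 0  ⇒  +1.
(a,b)_17: α=-6, u≡11; β=-2, v≡3 (mod 17); (11|17)=-1, (3|17)=-1; sign (−1)^0·-1^-2·-1^-6 = +1.
(a,b)_23: α=0, u≡7; β=-1, v≡22 (mod 23); (7|23)=-1, (22|23)=-1; sign (−1)^0·-1^-1·-1^0 = -1.
Ram(2849, 5107219) = {7, 11, 13, 19, 23, 37}; no ℚ_7-point on the conic.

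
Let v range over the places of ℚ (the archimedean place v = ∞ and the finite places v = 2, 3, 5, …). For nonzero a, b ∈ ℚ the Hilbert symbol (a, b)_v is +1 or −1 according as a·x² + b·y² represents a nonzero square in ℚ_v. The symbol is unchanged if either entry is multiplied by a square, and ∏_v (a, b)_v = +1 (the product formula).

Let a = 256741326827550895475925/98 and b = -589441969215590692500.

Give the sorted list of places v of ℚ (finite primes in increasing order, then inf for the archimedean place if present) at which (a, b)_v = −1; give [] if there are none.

(a, b) ≡ (2666, -44733) mod (ℚ^×)²; places V = {2, 3, 5, 7, 13, 31, 37, 43, ∞}.
(a,b)_43: α=3, u≡28; β=2, v≡37 (mod 43); (28|43)=-1, (37|43)=-1; sign (−1)^0·-1^2·-1^3 = -1.
(a,b)_37: α=4, u≡29; β=5, v≡28 (mod 37); (29|37)=-1, (28|37)=+1; sign (−1)^0·-1^5·+1^4 = -1.
(a,b)_31: α=3, u≡30; β=1, v≡8 (mod 31); (30|31)=-1, (8|31)=+1; sign (−1)^1·-1^1·+1^3 = +1.
(a,b)_7: α=-2, u≡5; β=0, v≡2 (mod 7); (5|7)=-1, (2|7)=+1; sign (−1)^0·-1^0·+1^-2 = +1.
(a,b)_∞: sgn(2666)=+, sgn(-44733)=−, so +1.
(a,b)_3: α=4, u≡2; β=3, v≡2 (mod 3); (2|3)=-1, (2|3)=-1; sign (−1)^0·-1^3·-1^4 = -1.
(a,b)_2: α=-1, β=2; u≡5, v≡3 (mod 8); ε(u)ε(v)=0·1, αω(v)=-1·1, βω(u)=2·1; sum ≡ 1  ⇒  -1.
(a,b)_13: α=4, u≡1; β=3, v≡9 (mod 13); (1|13)=+1, (9|13)=+1; sign (−1)^0·+1^3·+1^4 = +1.
(a,b)_5: α=2, u≡4; β=4, v≡2 (mod 5); (4|5)=+1, (2|5)=-1; sign (−1)^0·+1^4·-1^2 = +1.
|Ram(2666, -44733)| = 4, even; anisotropic at {2, 3, 37, 43}.

[2, 3, 37, 43]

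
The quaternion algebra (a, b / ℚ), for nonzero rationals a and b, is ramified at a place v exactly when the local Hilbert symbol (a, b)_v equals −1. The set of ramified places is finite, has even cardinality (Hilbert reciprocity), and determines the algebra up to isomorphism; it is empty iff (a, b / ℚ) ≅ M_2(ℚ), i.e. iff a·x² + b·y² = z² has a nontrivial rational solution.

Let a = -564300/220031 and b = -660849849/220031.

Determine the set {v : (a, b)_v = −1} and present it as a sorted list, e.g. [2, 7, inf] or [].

[7, 11, 19, inf]

(a, b) ≡ (-74613, -119) mod (ℚ^×)²; places V = {2, 3, 5, 7, 11, 17, 19, 41, 43, ∞}.
(a,b)_19: α=1, u≡17; β=2, v≡2 (mod 19); (17|19)=+1, (2|19)=-1; sign (−1)^0·+1^2·-1^1 = -1.
(a,b)_5: α=2, u≡3; β=0, v≡1 (mod 5); (3|5)=-1, (1|5)=+1; sign (−1)^0·-1^0·+1^2 = +1.
(a,b)_3: α=3, u≡2; β=2, v≡1 (mod 3); (2|3)=-1, (1|3)=+1; sign (−1)^0·-1^2·+1^3 = +1.
(a,b)_17: α=-1, u≡11; β=-1, v≡7 (mod 17); (11|17)=-1, (7|17)=-1; sign (−1)^0·-1^-1·-1^-1 = +1.
(a,b)_∞: sgn(-74613)=−, sgn(-119)=−, so -1.
(a,b)_43: α=-2, u≡14; β=-2, v≡35 (mod 43); (14|43)=+1, (35|43)=+1; sign (−1)^0·+1^-2·+1^-2 = +1.
(a,b)_7: α=-1, u≡4; β=-1, v≡4 (mod 7); (4|7)=+1, (4|7)=+1; sign (−1)^1·+1^-1·+1^-1 = -1.
(a,b)_11: α=1, u≡9; β=2, v≡7 (mod 11); (9|11)=+1, (7|11)=-1; sign (−1)^0·+1^2·-1^1 = -1.
(a,b)_2: α=2, β=0; u≡3, v≡1 (mod 8); ε(u)ε(v)=1·0, αω(v)=2·0, βω(u)=0·1; sum ≡ 0  ⇒  +1.
(a,b)_41: α=0, u≡19; β=2, v≡9 (mod 41); (19|41)=-1, (9|41)=+1; sign (−1)^0·-1^2·+1^0 = +1.
Ram(-74613, -119) = {7, 11, 19, ∞}; no ℚ_7-point on the conic.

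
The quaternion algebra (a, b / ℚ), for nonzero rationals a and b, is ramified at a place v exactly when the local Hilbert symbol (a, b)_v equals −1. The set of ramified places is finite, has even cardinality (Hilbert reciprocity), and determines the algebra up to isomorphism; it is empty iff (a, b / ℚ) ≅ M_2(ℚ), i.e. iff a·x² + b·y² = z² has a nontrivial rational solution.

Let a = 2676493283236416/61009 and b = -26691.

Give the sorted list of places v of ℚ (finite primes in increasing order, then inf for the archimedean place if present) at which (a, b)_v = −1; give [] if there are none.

(a, b) ≡ (41, -26691) mod (ℚ^×)²; places V = {2, 3, 7, 13, 17, 19, 23, 31, 41, ∞}.
(a,b)_2: α=6, β=0; u≡1, v≡5 (mod 8); ε(u)ε(v)=0·0, αω(v)=6·1, βω(u)=0·0; sum ≡ 0  ⇒  +1.
(a,b)_41: α=3, u≡37; β=1, v≡5 (mod 41); (37|41)=+1, (5|41)=+1; sign (−1)^0·+1^1·+1^3 = +1.
(a,b)_3: α=4, u≡2; β=1, v≡1 (mod 3); (2|3)=-1, (1|3)=+1; sign (−1)^0·-1^1·+1^4 = -1.
(a,b)_13: α=-2, u≡2; β=0, v≡11 (mod 13); (2|13)=-1, (11|13)=-1; sign (−1)^0·-1^0·-1^-2 = +1.
(a,b)_∞: sgn(41)=+, sgn(-26691)=−, so +1.
(a,b)_17: α=2, u≡14; β=0, v≡16 (mod 17); (14|17)=-1, (16|17)=+1; sign (−1)^0·-1^0·+1^2 = +1.
(a,b)_23: α=2, u≡6; β=0, v≡12 (mod 23); (6|23)=+1, (12|23)=+1; sign (−1)^0·+1^0·+1^2 = +1.
(a,b)_7: α=2, u≡6; β=1, v≡2 (mod 7); (6|7)=-1, (2|7)=+1; sign (−1)^0·-1^1·+1^2 = -1.
(a,b)_19: α=-2, u≡12; β=0, v≡4 (mod 19); (12|19)=-1, (4|19)=+1; sign (−1)^0·-1^0·+1^-2 = +1.
(a,b)_31: α=0, u≡10; β=1, v≡7 (mod 31); (10|31)=+1, (7|31)=+1; sign (−1)^0·+1^1·+1^0 = +1.
|Ram(41, -26691)| = 2, even; anisotropic at {3, 7}.

[3, 7]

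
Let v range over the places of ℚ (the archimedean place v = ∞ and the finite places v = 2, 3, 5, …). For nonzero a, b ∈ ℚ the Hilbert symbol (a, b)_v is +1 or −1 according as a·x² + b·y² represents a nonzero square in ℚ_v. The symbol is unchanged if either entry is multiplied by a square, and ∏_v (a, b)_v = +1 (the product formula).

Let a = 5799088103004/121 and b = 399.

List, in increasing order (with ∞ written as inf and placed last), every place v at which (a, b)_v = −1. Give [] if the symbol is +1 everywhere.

[2, 3, 7, 19, 37, 41]

Mod squares: a ≡ 1011839, b ≡ 399. Check v ∈ {∞, 2, 3, 7, 11, 19, 23, 29, 37, 41}.
v=3: a=3^4·(≡2), b=3^1·(≡1) mod 3; (2|3)=-1, (1|3)=+1; (−1)^{4·1·1}·(-1)^1·(+1)^4 = -1.
v=∞: 1011839 > 0 and 399 > 0  ⇒  (a,b)_∞ = +1.
v=7: a=7^2·(≡5), b=7^1·(≡1) mod 7; (5|7)=-1, (1|7)=+1; (−1)^{2·1·3}·(-1)^1·(+1)^2 = -1.
v=11: a=11^-2·(≡9), b=11^0·(≡3) mod 11; (9|11)=+1, (3|11)=+1; (−1)^{-2·0·5}·(+1)^0·(+1)^-2 = +1.
v=29: a=29^1·(≡25), b=29^0·(≡22) mod 29; (25|29)=+1, (22|29)=+1; (−1)^{1·0·14}·(+1)^0·(+1)^1 = +1.
v=23: a=23^1·(≡19), b=23^0·(≡8) mod 23; (19|23)=-1, (8|23)=+1; (−1)^{1·0·11}·(-1)^0·(+1)^1 = +1.
v=2: v_2(a)=2, v_2(b)=0; units ≡ 7, 7 (mod 8); ε·ε+αω+βω = 1·1+2·0+0·0 ≡ 1  ⇒  (a,b)_2 = -1.
v=37: a=37^1·(≡4), b=37^0·(≡29) mod 37; (4|37)=+1, (29|37)=-1; (−1)^{1·0·18}·(+1)^0·(-1)^1 = -1.
v=41: a=41^1·(≡15), b=41^0·(≡30) mod 41; (15|41)=-1, (30|41)=-1; (−1)^{1·0·20}·(-1)^0·(-1)^1 = -1.
v=19: a=19^2·(≡15), b=19^1·(≡2) mod 19; (15|19)=-1, (2|19)=-1; (−1)^{2·1·9}·(-1)^1·(-1)^2 = -1.
(1011839, 399 / ℚ) ramifies at {2, 3, 7, 19, 37, 41}: a division algebra.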